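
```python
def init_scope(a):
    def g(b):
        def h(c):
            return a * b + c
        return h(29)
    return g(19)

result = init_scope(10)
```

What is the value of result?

Step 1: a = 10, b = 19, c = 29.
Step 2: h() computes a * b + c = 10 * 19 + 29 = 219.
Step 3: result = 219

The answer is 219.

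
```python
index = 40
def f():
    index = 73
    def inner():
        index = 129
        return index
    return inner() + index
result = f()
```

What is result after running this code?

Step 1: f() has local index = 73. inner() has local index = 129.
Step 2: inner() returns its local index = 129.
Step 3: f() returns 129 + its own index (73) = 202

The answer is 202.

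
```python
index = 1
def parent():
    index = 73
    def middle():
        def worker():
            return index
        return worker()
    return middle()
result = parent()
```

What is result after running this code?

Step 1: parent() defines index = 73. middle() and worker() have no local index.
Step 2: worker() checks local (none), enclosing middle() (none), enclosing parent() and finds index = 73.
Step 3: result = 73

The answer is 73.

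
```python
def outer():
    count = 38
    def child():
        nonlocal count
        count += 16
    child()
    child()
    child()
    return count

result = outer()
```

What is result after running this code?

Step 1: count starts at 38.
Step 2: child() is called 3 times, each adding 16.
Step 3: count = 38 + 16 * 3 = 86

The answer is 86.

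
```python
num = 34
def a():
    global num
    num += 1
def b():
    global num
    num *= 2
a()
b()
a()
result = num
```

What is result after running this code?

Step 1: num = 34.
Step 2: a(): num = 34 + 1 = 35.
Step 3: b(): num = 35 * 2 = 70.
Step 4: a(): num = 70 + 1 = 71

The answer is 71.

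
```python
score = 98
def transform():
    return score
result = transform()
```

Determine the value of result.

Step 1: score = 98 is defined in the global scope.
Step 2: transform() looks up score. No local score exists, so Python checks the global scope via LEGB rule and finds score = 98.
Step 3: result = 98

The answer is 98.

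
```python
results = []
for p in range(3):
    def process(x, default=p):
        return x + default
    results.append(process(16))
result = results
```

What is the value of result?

Step 1: Default argument default=p is evaluated at function definition time.
Step 2: Each iteration creates process with default = current p value.
Step 3: process(16) returns 16 + default. results = [16, 17, 18]

The answer is [16, 17, 18].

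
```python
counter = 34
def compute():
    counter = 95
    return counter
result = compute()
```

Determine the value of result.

Step 1: Global counter = 34.
Step 2: compute() creates local counter = 95, shadowing the global.
Step 3: Returns local counter = 95. result = 95

The answer is 95.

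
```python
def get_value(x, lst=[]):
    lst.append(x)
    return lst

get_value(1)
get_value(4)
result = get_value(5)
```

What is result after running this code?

Step 1: Mutable default argument gotcha! The list [] is created once.
Step 2: Each call appends to the SAME list: [1], [1, 4], [1, 4, 5].
Step 3: result = [1, 4, 5]

The answer is [1, 4, 5].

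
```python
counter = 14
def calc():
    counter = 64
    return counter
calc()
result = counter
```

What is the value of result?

Step 1: Global counter = 14.
Step 2: calc() creates local counter = 64 (shadow, not modification).
Step 3: After calc() returns, global counter is unchanged. result = 14

The answer is 14.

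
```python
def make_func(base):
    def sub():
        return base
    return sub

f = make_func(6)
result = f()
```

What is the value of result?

Step 1: make_func(6) creates closure capturing base = 6.
Step 2: f() returns the captured base = 6.
Step 3: result = 6

The answer is 6.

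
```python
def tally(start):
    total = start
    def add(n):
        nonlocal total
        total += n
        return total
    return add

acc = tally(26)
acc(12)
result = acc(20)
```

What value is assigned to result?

Step 1: tally(26) creates closure with total = 26.
Step 2: First acc(12): total = 26 + 12 = 38.
Step 3: Second acc(20): total = 38 + 20 = 58. result = 58

The answer is 58.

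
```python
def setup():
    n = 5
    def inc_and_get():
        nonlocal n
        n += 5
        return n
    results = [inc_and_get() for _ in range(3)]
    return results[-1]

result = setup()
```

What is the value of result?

Step 1: n = 5.
Step 2: Three calls to inc_and_get(), each adding 5.
Step 3: Last value = 5 + 5 * 3 = 20

The answer is 20.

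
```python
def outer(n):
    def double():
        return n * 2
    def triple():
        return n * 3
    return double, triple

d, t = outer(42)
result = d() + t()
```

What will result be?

Step 1: Both closures capture the same n = 42.
Step 2: d() = 42 * 2 = 84, t() = 42 * 3 = 126.
Step 3: result = 84 + 126 = 210

The answer is 210.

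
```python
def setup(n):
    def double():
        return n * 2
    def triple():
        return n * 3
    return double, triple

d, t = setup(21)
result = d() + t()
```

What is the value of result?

Step 1: Both closures capture the same n = 21.
Step 2: d() = 21 * 2 = 42, t() = 21 * 3 = 63.
Step 3: result = 42 + 63 = 105

The answer is 105.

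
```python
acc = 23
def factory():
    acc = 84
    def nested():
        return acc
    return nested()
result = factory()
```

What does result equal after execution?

Step 1: acc = 23 globally, but factory() defines acc = 84 locally.
Step 2: nested() looks up acc. Not in local scope, so checks enclosing scope (factory) and finds acc = 84.
Step 3: result = 84

The answer is 84.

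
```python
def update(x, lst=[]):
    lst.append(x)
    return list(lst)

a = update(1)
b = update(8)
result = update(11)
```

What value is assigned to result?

Step 1: Default list is shared. list() creates copies for return values.
Step 2: Internal list grows: [1] -> [1, 8] -> [1, 8, 11].
Step 3: result = [1, 8, 11]

The answer is [1, 8, 11].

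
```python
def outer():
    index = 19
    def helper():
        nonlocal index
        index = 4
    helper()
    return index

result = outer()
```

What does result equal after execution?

Step 1: outer() sets index = 19.
Step 2: helper() uses nonlocal to reassign index = 4.
Step 3: result = 4

The answer is 4.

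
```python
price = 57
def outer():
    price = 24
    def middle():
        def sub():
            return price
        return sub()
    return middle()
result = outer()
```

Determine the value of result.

Step 1: outer() defines price = 24. middle() and sub() have no local price.
Step 2: sub() checks local (none), enclosing middle() (none), enclosing outer() and finds price = 24.
Step 3: result = 24

The answer is 24.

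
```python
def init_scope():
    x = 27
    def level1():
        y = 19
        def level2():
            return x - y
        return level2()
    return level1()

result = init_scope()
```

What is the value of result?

Step 1: x = 27 in init_scope. y = 19 in level1.
Step 2: level2() reads x = 27 and y = 19 from enclosing scopes.
Step 3: result = 27 - 19 = 8

The answer is 8.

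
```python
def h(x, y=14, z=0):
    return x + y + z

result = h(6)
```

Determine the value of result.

Step 1: h(6) uses defaults y = 14, z = 0.
Step 2: Returns 6 + 14 + 0 = 20.
Step 3: result = 20

The answer is 20.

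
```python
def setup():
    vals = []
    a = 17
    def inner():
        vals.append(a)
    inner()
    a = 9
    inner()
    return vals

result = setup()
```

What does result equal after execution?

Step 1: a = 17. inner() appends current a to vals.
Step 2: First inner(): appends 17. Then a = 9.
Step 3: Second inner(): appends 9 (closure sees updated a). result = [17, 9]

The answer is [17, 9].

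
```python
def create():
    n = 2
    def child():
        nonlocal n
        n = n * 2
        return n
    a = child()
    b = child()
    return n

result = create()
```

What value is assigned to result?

Step 1: n starts at 2.
Step 2: First child(): n = 2 * 2 = 4.
Step 3: Second child(): n = 4 * 2 = 8.
Step 4: result = 8

The answer is 8.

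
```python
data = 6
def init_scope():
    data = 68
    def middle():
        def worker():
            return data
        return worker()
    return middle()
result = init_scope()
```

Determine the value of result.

Step 1: init_scope() defines data = 68. middle() and worker() have no local data.
Step 2: worker() checks local (none), enclosing middle() (none), enclosing init_scope() and finds data = 68.
Step 3: result = 68

The answer is 68.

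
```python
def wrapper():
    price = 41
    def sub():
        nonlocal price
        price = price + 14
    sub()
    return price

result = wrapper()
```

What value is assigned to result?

Step 1: wrapper() sets price = 41.
Step 2: sub() uses nonlocal to modify price in wrapper's scope: price = 41 + 14 = 55.
Step 3: wrapper() returns the modified price = 55

The answer is 55.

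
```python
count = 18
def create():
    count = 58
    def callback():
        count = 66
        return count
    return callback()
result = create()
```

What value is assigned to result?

Step 1: Three scopes define count: global (18), create (58), callback (66).
Step 2: callback() has its own local count = 66, which shadows both enclosing and global.
Step 3: result = 66 (local wins in LEGB)

The answer is 66.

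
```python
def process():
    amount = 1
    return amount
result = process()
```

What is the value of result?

Step 1: process() defines amount = 1 in its local scope.
Step 2: return amount finds the local variable amount = 1.
Step 3: result = 1

The answer is 1.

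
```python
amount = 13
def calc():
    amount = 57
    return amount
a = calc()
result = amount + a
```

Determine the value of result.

Step 1: Global amount = 13. calc() returns local amount = 57.
Step 2: a = 57. Global amount still = 13.
Step 3: result = 13 + 57 = 70

The answer is 70.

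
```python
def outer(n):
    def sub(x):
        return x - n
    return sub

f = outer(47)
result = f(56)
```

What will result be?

Step 1: outer(47) creates a closure capturing n = 47.
Step 2: f(56) computes 56 - 47 = 9.
Step 3: result = 9

The answer is 9.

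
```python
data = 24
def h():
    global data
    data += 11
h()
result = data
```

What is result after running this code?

Step 1: data = 24 globally.
Step 2: h() modifies global data: data += 11 = 35.
Step 3: result = 35

The answer is 35.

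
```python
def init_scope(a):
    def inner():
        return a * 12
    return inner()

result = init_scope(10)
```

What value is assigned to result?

Step 1: init_scope(10) binds parameter a = 10.
Step 2: inner() accesses a = 10 from enclosing scope.
Step 3: result = 10 * 12 = 120

The answer is 120.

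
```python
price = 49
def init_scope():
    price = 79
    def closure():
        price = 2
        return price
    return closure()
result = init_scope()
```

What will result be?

Step 1: Three scopes define price: global (49), init_scope (79), closure (2).
Step 2: closure() has its own local price = 2, which shadows both enclosing and global.
Step 3: result = 2 (local wins in LEGB)

The answer is 2.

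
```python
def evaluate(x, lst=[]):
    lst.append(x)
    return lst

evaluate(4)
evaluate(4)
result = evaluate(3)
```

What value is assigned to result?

Step 1: Mutable default argument gotcha! The list [] is created once.
Step 2: Each call appends to the SAME list: [4], [4, 4], [4, 4, 3].
Step 3: result = [4, 4, 3]

The answer is [4, 4, 3].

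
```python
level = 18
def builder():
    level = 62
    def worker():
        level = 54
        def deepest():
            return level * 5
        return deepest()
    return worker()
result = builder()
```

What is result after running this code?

Step 1: deepest() looks up level through LEGB: not local, finds level = 54 in enclosing worker().
Step 2: Returns 54 * 5 = 270.
Step 3: result = 270

The answer is 270.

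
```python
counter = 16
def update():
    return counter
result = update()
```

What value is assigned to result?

Step 1: counter = 16 is defined in the global scope.
Step 2: update() looks up counter. No local counter exists, so Python checks the global scope via LEGB rule and finds counter = 16.
Step 3: result = 16

The answer is 16.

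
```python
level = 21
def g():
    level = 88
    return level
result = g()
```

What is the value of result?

Step 1: Global level = 21.
Step 2: g() creates local level = 88, shadowing the global.
Step 3: Returns local level = 88. result = 88

The answer is 88.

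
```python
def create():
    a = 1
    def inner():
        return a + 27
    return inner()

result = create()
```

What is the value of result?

Step 1: create() defines a = 1.
Step 2: inner() reads a = 1 from enclosing scope, returns 1 + 27 = 28.
Step 3: result = 28

The answer is 28.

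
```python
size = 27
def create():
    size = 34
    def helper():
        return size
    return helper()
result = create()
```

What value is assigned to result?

Step 1: size = 27 globally, but create() defines size = 34 locally.
Step 2: helper() looks up size. Not in local scope, so checks enclosing scope (create) and finds size = 34.
Step 3: result = 34

The answer is 34.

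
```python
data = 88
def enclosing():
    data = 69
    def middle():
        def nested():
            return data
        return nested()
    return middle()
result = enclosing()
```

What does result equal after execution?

Step 1: enclosing() defines data = 69. middle() and nested() have no local data.
Step 2: nested() checks local (none), enclosing middle() (none), enclosing enclosing() and finds data = 69.
Step 3: result = 69

The answer is 69.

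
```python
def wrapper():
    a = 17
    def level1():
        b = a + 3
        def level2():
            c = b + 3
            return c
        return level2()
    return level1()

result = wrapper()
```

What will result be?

Step 1: a = 17. b = a + 3 = 20.
Step 2: c = b + 3 = 20 + 3 = 23.
Step 3: result = 23

The answer is 23.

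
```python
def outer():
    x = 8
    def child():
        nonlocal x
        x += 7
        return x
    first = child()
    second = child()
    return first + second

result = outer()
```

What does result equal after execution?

Step 1: x starts at 8.
Step 2: First call: x = 8 + 7 = 15, returns 15.
Step 3: Second call: x = 15 + 7 = 22, returns 22.
Step 4: result = 15 + 22 = 37

The answer is 37.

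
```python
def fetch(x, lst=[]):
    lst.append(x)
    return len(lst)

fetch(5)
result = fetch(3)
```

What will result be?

Step 1: Mutable default list persists between calls.
Step 2: First call: lst = [5], len = 1. Second call: lst = [5, 3], len = 2.
Step 3: result = 2

The answer is 2.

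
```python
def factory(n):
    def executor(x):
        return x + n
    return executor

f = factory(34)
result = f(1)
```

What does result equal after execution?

Step 1: factory(34) creates a closure that captures n = 34.
Step 2: f(1) calls the closure with x = 1, returning 1 + 34 = 35.
Step 3: result = 35

The answer is 35.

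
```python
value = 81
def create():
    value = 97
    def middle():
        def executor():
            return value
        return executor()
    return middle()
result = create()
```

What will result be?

Step 1: create() defines value = 97. middle() and executor() have no local value.
Step 2: executor() checks local (none), enclosing middle() (none), enclosing create() and finds value = 97.
Step 3: result = 97

The answer is 97.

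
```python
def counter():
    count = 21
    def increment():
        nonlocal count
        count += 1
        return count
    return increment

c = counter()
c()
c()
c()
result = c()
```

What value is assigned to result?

Step 1: counter() creates closure with count = 21.
Step 2: Each c() call increments count via nonlocal. After 4 calls: 21 + 4 = 25.
Step 3: result = 25

The answer is 25.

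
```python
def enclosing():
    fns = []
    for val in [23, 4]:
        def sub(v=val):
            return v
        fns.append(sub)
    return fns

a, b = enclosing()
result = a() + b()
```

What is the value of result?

Step 1: Default argument v=val captures val at each iteration.
Step 2: a() returns 23 (captured at first iteration), b() returns 4 (captured at second).
Step 3: result = 23 + 4 = 27

The answer is 27.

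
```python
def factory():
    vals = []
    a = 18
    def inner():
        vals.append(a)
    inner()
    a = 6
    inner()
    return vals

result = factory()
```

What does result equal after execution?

Step 1: a = 18. inner() appends current a to vals.
Step 2: First inner(): appends 18. Then a = 6.
Step 3: Second inner(): appends 6 (closure sees updated a). result = [18, 6]

The answer is [18, 6].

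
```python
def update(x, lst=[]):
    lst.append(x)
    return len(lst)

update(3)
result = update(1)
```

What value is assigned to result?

Step 1: Mutable default list persists between calls.
Step 2: First call: lst = [3], len = 1. Second call: lst = [3, 1], len = 2.
Step 3: result = 2

The answer is 2.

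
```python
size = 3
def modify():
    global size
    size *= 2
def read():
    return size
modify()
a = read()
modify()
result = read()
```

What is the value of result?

Step 1: size = 3.
Step 2: First modify(): size = 3 * 2 = 6.
Step 3: Second modify(): size = 6 * 2 = 12.
Step 4: read() returns 12

The answer is 12.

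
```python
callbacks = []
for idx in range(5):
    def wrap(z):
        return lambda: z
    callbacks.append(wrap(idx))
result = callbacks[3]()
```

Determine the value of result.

Step 1: wrap(idx) creates a new scope capturing z = idx at call time.
Step 2: callbacks[3] = wrap(3), so its lambda captures z = 3.
Step 3: result = 3 (closure factory fixes late binding)

The answer is 3.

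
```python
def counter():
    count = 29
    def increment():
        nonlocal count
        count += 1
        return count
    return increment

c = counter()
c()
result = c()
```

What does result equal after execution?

Step 1: counter() creates closure with count = 29.
Step 2: Each c() call increments count via nonlocal. After 2 calls: 29 + 2 = 31.
Step 3: result = 31

The answer is 31.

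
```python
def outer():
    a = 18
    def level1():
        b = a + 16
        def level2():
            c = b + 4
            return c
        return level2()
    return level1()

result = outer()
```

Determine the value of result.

Step 1: a = 18. b = a + 16 = 34.
Step 2: c = b + 4 = 34 + 4 = 38.
Step 3: result = 38

The answer is 38.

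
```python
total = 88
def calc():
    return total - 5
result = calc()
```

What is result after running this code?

Step 1: total = 88 is defined globally.
Step 2: calc() looks up total from global scope = 88, then computes 88 - 5 = 83.
Step 3: result = 83

The answer is 83.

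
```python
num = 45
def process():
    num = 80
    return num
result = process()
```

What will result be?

Step 1: Global num = 45.
Step 2: process() creates local num = 80, shadowing the global.
Step 3: Returns local num = 80. result = 80

The answer is 80.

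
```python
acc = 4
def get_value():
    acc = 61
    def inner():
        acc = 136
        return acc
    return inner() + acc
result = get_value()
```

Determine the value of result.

Step 1: get_value() has local acc = 61. inner() has local acc = 136.
Step 2: inner() returns its local acc = 136.
Step 3: get_value() returns 136 + its own acc (61) = 197

The answer is 197.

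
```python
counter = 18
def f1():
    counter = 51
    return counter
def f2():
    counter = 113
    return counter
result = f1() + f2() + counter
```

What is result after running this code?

Step 1: Each function shadows global counter with its own local.
Step 2: f1() returns 51, f2() returns 113.
Step 3: Global counter = 18 is unchanged. result = 51 + 113 + 18 = 182

The answer is 182.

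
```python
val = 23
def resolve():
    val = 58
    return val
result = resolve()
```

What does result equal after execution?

Step 1: Global val = 23.
Step 2: resolve() creates local val = 58, shadowing the global.
Step 3: Returns local val = 58. result = 58

The answer is 58.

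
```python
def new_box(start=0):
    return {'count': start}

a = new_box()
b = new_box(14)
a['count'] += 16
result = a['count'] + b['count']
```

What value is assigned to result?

Step 1: new_box() returns a new dict each call (immutable default 0).
Step 2: a = {'count': 0}, b = {'count': 14}.
Step 3: a['count'] += 16 = 16. result = 16 + 14 = 30

The answer is 30.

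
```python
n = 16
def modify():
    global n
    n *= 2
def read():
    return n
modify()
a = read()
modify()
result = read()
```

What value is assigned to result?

Step 1: n = 16.
Step 2: First modify(): n = 16 * 2 = 32.
Step 3: Second modify(): n = 32 * 2 = 64.
Step 4: read() returns 64

The answer is 64.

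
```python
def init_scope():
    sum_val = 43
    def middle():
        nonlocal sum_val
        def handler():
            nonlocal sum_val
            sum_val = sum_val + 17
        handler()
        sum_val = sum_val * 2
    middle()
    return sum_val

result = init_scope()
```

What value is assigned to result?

Step 1: sum_val = 43.
Step 2: handler() adds 17: sum_val = 43 + 17 = 60.
Step 3: middle() doubles: sum_val = 60 * 2 = 120.
Step 4: result = 120

The answer is 120.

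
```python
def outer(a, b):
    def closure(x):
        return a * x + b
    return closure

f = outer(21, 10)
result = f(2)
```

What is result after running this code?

Step 1: outer(21, 10) captures a = 21, b = 10.
Step 2: f(2) computes 21 * 2 + 10 = 52.
Step 3: result = 52

The answer is 52.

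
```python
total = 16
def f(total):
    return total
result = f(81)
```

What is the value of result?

Step 1: Global total = 16.
Step 2: f(81) takes parameter total = 81, which shadows the global.
Step 3: result = 81

The answer is 81.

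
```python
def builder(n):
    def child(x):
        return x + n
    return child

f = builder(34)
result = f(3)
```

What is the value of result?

Step 1: builder(34) creates a closure that captures n = 34.
Step 2: f(3) calls the closure with x = 3, returning 3 + 34 = 37.
Step 3: result = 37

The answer is 37.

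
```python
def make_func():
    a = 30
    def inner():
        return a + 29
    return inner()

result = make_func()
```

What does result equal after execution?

Step 1: make_func() defines a = 30.
Step 2: inner() reads a = 30 from enclosing scope, returns 30 + 29 = 59.
Step 3: result = 59

The answer is 59.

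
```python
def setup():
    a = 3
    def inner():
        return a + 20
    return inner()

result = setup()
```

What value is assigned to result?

Step 1: setup() defines a = 3.
Step 2: inner() reads a = 3 from enclosing scope, returns 3 + 20 = 23.
Step 3: result = 23

The answer is 23.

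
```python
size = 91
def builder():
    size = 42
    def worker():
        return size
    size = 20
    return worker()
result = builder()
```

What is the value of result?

Step 1: builder() sets size = 42, then later size = 20.
Step 2: worker() is called after size is reassigned to 20. Closures capture variables by reference, not by value.
Step 3: result = 20

The answer is 20.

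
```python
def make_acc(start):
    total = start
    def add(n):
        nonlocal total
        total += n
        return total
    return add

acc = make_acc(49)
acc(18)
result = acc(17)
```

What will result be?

Step 1: make_acc(49) creates closure with total = 49.
Step 2: First acc(18): total = 49 + 18 = 67.
Step 3: Second acc(17): total = 67 + 17 = 84. result = 84

The answer is 84.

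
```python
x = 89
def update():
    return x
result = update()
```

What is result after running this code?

Step 1: x = 89 is defined in the global scope.
Step 2: update() looks up x. No local x exists, so Python checks the global scope via LEGB rule and finds x = 89.
Step 3: result = 89

The answer is 89.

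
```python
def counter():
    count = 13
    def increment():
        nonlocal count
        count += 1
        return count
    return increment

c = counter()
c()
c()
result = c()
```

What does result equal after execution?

Step 1: counter() creates closure with count = 13.
Step 2: Each c() call increments count via nonlocal. After 3 calls: 13 + 3 = 16.
Step 3: result = 16

The answer is 16.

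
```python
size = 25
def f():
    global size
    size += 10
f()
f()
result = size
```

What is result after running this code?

Step 1: size = 25.
Step 2: First f(): size = 25 + 10 = 35.
Step 3: Second f(): size = 35 + 10 = 45. result = 45

The answer is 45.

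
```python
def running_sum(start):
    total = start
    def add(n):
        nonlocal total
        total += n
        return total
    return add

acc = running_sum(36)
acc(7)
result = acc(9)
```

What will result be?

Step 1: running_sum(36) creates closure with total = 36.
Step 2: First acc(7): total = 36 + 7 = 43.
Step 3: Second acc(9): total = 43 + 9 = 52. result = 52

The answer is 52.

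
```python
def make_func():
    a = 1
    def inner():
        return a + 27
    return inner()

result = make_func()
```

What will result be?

Step 1: make_func() defines a = 1.
Step 2: inner() reads a = 1 from enclosing scope, returns 1 + 27 = 28.
Step 3: result = 28

The answer is 28.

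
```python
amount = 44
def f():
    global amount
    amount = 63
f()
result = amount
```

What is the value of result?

Step 1: amount = 44 globally.
Step 2: f() declares global amount and sets it to 63.
Step 3: After f(), global amount = 63. result = 63

The answer is 63.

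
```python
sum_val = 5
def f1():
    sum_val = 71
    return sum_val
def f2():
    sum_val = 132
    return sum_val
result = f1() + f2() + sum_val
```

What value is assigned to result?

Step 1: Each function shadows global sum_val with its own local.
Step 2: f1() returns 71, f2() returns 132.
Step 3: Global sum_val = 5 is unchanged. result = 71 + 132 + 5 = 208

The answer is 208.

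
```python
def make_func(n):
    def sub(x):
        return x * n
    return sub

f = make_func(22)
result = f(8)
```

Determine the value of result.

Step 1: make_func(22) creates a closure capturing n = 22.
Step 2: f(8) computes 8 * 22 = 176.
Step 3: result = 176

The answer is 176.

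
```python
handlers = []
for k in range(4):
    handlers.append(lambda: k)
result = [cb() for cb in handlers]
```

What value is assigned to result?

Step 1: All 4 lambdas share the same variable k.
Step 2: After the loop, k = 3.
Step 3: Each call returns 3. result = [3, 3, 3, 3]

The answer is [3, 3, 3, 3].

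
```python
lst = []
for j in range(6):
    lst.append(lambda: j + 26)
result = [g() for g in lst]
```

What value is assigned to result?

Step 1: All lambdas capture j by reference. After the loop, j = 5.
Step 2: Each call returns 5 + 26 = 31.
Step 3: result = [31, 31, 31, 31, 31, 31]

The answer is [31, 31, 31, 31, 31, 31].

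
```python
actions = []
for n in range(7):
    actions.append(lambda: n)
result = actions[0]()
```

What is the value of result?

Step 1: The loop creates 7 lambdas, all referencing the same variable n.
Step 2: After the loop, n = 6 (final value).
Step 3: actions[0]() looks up n at call time and finds 6. This is the late binding gotcha. result = 6

The answer is 6.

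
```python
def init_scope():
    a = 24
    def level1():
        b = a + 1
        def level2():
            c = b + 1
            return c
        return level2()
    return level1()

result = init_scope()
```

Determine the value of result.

Step 1: a = 24. b = a + 1 = 25.
Step 2: c = b + 1 = 25 + 1 = 26.
Step 3: result = 26

The answer is 26.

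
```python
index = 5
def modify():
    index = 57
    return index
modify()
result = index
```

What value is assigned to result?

Step 1: Global index = 5.
Step 2: modify() creates local index = 57 (shadow, not modification).
Step 3: After modify() returns, global index is unchanged. result = 5

The answer is 5.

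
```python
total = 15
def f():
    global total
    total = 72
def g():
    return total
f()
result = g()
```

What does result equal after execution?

Step 1: total = 15.
Step 2: f() sets global total = 72.
Step 3: g() reads global total = 72. result = 72

The answer is 72.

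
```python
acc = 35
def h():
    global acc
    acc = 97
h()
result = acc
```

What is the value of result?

Step 1: acc = 35 globally.
Step 2: h() declares global acc and sets it to 97.
Step 3: After h(), global acc = 97. result = 97

The answer is 97.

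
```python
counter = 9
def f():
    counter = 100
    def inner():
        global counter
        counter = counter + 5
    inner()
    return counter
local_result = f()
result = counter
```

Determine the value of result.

Step 1: Global counter = 9. f() creates local counter = 100.
Step 2: inner() declares global counter and adds 5: global counter = 9 + 5 = 14.
Step 3: f() returns its local counter = 100 (unaffected by inner).
Step 4: result = global counter = 14

The answer is 14.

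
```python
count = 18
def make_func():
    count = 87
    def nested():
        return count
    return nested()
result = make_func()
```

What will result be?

Step 1: count = 18 globally, but make_func() defines count = 87 locally.
Step 2: nested() looks up count. Not in local scope, so checks enclosing scope (make_func) and finds count = 87.
Step 3: result = 87

The answer is 87.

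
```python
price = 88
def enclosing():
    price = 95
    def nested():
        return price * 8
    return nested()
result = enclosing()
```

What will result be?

Step 1: enclosing() shadows global price with price = 95.
Step 2: nested() finds price = 95 in enclosing scope, computes 95 * 8 = 760.
Step 3: result = 760

The answer is 760.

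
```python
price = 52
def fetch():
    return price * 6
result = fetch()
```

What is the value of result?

Step 1: price = 52 is defined globally.
Step 2: fetch() looks up price from global scope = 52, then computes 52 * 6 = 312.
Step 3: result = 312

The answer is 312.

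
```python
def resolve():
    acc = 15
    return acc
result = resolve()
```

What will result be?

Step 1: resolve() defines acc = 15 in its local scope.
Step 2: return acc finds the local variable acc = 15.
Step 3: result = 15

The answer is 15.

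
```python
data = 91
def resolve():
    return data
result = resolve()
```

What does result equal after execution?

Step 1: data = 91 is defined in the global scope.
Step 2: resolve() looks up data. No local data exists, so Python checks the global scope via LEGB rule and finds data = 91.
Step 3: result = 91

The answer is 91.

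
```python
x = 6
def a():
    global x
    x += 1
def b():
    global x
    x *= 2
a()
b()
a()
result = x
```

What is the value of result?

Step 1: x = 6.
Step 2: a(): x = 6 + 1 = 7.
Step 3: b(): x = 7 * 2 = 14.
Step 4: a(): x = 14 + 1 = 15

The answer is 15.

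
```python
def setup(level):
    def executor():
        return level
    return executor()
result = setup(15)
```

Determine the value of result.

Step 1: setup(15) binds parameter level = 15.
Step 2: executor() looks up level in enclosing scope and finds the parameter level = 15.
Step 3: result = 15

The answer is 15.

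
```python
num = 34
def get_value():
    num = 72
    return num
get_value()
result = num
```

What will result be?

Step 1: num = 34 globally.
Step 2: get_value() creates a LOCAL num = 72 (no global keyword!).
Step 3: The global num is unchanged. result = 34

The answer is 34.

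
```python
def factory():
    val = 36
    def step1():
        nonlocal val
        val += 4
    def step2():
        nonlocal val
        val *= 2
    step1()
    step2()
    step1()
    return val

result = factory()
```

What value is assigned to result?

Step 1: val = 36.
Step 2: step1(): val = 36 + 4 = 40.
Step 3: step2(): val = 40 * 2 = 80.
Step 4: step1(): val = 80 + 4 = 84. result = 84

The answer is 84.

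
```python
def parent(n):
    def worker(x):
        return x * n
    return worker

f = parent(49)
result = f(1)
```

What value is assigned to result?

Step 1: parent(49) creates a closure capturing n = 49.
Step 2: f(1) computes 1 * 49 = 49.
Step 3: result = 49

The answer is 49.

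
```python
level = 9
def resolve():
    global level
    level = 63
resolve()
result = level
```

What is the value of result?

Step 1: level = 9 globally.
Step 2: resolve() declares global level and sets it to 63.
Step 3: After resolve(), global level = 63. result = 63

The answer is 63.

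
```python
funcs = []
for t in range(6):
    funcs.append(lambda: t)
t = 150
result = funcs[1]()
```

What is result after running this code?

Step 1: Lambdas capture the variable t by reference, not by value.
Step 2: After the loop, t is reassigned to 150.
Step 3: funcs[1]() looks up the current t = 150. result = 150

The answer is 150.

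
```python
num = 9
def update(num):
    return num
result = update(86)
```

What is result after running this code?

Step 1: Global num = 9.
Step 2: update(86) takes parameter num = 86, which shadows the global.
Step 3: result = 86

The answer is 86.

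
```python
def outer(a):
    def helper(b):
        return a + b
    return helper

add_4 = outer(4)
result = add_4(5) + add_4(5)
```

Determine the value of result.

Step 1: add_4 captures a = 4.
Step 2: add_4(5) = 4 + 5 = 9, called twice.
Step 3: result = 9 + 9 = 18

The answer is 18.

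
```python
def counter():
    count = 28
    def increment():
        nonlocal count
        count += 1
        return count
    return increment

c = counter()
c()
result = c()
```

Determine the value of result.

Step 1: counter() creates closure with count = 28.
Step 2: Each c() call increments count via nonlocal. After 2 calls: 28 + 2 = 30.
Step 3: result = 30

The answer is 30.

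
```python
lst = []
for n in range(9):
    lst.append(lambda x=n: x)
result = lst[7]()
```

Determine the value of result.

Step 1: Default argument x=n captures n's value at each iteration.
Step 2: lst[7] captured x = 7 when n was 7.
Step 3: result = 7

The answer is 7.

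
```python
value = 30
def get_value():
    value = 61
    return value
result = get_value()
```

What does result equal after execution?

Step 1: Global value = 30.
Step 2: get_value() creates local value = 61, shadowing the global.
Step 3: Returns local value = 61. result = 61

The answer is 61.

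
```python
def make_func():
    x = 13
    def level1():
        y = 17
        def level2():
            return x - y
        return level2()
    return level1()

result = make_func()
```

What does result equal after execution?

Step 1: x = 13 in make_func. y = 17 in level1.
Step 2: level2() reads x = 13 and y = 17 from enclosing scopes.
Step 3: result = 13 - 17 = -4

The answer is -4.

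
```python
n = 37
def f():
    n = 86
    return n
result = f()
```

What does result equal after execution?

Step 1: Global n = 37.
Step 2: f() creates local n = 86, shadowing the global.
Step 3: Returns local n = 86. result = 86

The answer is 86.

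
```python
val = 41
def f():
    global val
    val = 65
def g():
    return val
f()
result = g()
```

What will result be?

Step 1: val = 41.
Step 2: f() sets global val = 65.
Step 3: g() reads global val = 65. result = 65

The answer is 65.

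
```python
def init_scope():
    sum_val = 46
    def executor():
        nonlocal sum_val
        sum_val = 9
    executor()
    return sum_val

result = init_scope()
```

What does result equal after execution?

Step 1: init_scope() sets sum_val = 46.
Step 2: executor() uses nonlocal to reassign sum_val = 9.
Step 3: result = 9

The answer is 9.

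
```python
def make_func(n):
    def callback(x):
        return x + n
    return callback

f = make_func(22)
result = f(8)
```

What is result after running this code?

Step 1: make_func(22) creates a closure that captures n = 22.
Step 2: f(8) calls the closure with x = 8, returning 8 + 22 = 30.
Step 3: result = 30

The answer is 30.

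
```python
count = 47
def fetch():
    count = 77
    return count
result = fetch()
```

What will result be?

Step 1: Global count = 47.
Step 2: fetch() creates local count = 77, shadowing the global.
Step 3: Returns local count = 77. result = 77

The answer is 77.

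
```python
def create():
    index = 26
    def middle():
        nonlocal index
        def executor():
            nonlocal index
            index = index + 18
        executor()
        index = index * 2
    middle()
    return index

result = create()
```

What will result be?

Step 1: index = 26.
Step 2: executor() adds 18: index = 26 + 18 = 44.
Step 3: middle() doubles: index = 44 * 2 = 88.
Step 4: result = 88

The answer is 88.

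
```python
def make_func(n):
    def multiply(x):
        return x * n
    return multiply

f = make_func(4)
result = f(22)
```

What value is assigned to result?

Step 1: make_func(4) returns multiply closure with n = 4.
Step 2: f(22) computes 22 * 4 = 88.
Step 3: result = 88

The answer is 88.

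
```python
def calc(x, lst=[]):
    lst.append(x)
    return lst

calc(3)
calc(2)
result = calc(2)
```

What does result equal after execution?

Step 1: Mutable default argument gotcha! The list [] is created once.
Step 2: Each call appends to the SAME list: [3], [3, 2], [3, 2, 2].
Step 3: result = [3, 2, 2]

The answer is [3, 2, 2].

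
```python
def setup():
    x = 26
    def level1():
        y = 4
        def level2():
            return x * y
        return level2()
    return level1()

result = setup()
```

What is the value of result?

Step 1: x = 26 in setup. y = 4 in level1.
Step 2: level2() reads x = 26 and y = 4 from enclosing scopes.
Step 3: result = 26 * 4 = 104

The answer is 104.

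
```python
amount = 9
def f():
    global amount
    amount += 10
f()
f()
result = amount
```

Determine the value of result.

Step 1: amount = 9.
Step 2: First f(): amount = 9 + 10 = 19.
Step 3: Second f(): amount = 19 + 10 = 29. result = 29

The answer is 29.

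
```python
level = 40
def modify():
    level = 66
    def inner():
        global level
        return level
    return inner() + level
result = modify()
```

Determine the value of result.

Step 1: Global level = 40. modify() shadows with local level = 66.
Step 2: inner() uses global keyword, so inner() returns global level = 40.
Step 3: modify() returns 40 + 66 = 106

The answer is 106.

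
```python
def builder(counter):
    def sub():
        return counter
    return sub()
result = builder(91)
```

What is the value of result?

Step 1: builder(91) binds parameter counter = 91.
Step 2: sub() looks up counter in enclosing scope and finds the parameter counter = 91.
Step 3: result = 91

The answer is 91.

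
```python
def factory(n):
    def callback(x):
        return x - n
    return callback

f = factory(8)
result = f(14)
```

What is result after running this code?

Step 1: factory(8) creates a closure capturing n = 8.
Step 2: f(14) computes 14 - 8 = 6.
Step 3: result = 6

The answer is 6.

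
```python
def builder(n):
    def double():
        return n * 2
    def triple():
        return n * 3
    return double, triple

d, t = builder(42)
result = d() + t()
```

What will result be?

Step 1: Both closures capture the same n = 42.
Step 2: d() = 42 * 2 = 84, t() = 42 * 3 = 126.
Step 3: result = 84 + 126 = 210

The answer is 210.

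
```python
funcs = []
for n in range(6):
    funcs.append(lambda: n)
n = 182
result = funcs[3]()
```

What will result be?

Step 1: Lambdas capture the variable n by reference, not by value.
Step 2: After the loop, n is reassigned to 182.
Step 3: funcs[3]() looks up the current n = 182. result = 182

The answer is 182.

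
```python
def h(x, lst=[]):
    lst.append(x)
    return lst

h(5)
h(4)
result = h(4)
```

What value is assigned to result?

Step 1: Mutable default argument gotcha! The list [] is created once.
Step 2: Each call appends to the SAME list: [5], [5, 4], [5, 4, 4].
Step 3: result = [5, 4, 4]

The answer is [5, 4, 4].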